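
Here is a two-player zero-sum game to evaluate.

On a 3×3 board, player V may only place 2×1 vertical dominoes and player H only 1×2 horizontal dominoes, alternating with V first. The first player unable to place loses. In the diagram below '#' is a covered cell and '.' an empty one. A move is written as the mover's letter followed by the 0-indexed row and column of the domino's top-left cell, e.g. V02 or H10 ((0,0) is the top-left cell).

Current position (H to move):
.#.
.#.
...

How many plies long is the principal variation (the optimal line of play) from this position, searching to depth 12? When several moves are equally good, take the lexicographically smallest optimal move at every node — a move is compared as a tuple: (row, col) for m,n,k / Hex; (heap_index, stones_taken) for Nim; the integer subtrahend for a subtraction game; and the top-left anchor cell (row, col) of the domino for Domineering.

PV length from [.#./.#./...]: 2 plies

p1 H@[.#./.#./...]: H20[.#./.#./##.]-1* H21[.#./.#./.##]-1
p2 V@[.#./.#./##.]: V00[##./##./##.]+1* V02[.##/.##/##.]+1 V12[.#./.##/###]+1
p3 H@[##./##./##.] terminal -1; root [.#./.#./...] d12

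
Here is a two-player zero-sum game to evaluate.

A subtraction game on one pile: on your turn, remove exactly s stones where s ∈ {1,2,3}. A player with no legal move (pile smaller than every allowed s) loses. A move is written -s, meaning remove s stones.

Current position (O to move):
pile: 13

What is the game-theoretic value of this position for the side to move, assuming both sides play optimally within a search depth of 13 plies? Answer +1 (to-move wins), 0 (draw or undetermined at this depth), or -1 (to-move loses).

value(13, O) = +1

p1 O@[13]: -1[12]+1* -2[11]-1 -3[10]-1
p2 X@[12]: -1[11]-1* -2[10]-1 -3[9]-1
p3 O@[11]: -1[10]-1 -2[9]-1 -3[8]+1*
p4 X@[8]: -1[7]-1* -2[6]-1 -3[5]-1
p5 O@[7]: -1[6]-1 -2[5]-1 -3[4]+1*
p6 X@[4]: -1[3]-1* -2[2]-1 -3[1]-1
p7 O@[3]: -1[2]-1 -2[1]-1 -3[0]+1*
p8 X@[0] terminal -1; root [13] d13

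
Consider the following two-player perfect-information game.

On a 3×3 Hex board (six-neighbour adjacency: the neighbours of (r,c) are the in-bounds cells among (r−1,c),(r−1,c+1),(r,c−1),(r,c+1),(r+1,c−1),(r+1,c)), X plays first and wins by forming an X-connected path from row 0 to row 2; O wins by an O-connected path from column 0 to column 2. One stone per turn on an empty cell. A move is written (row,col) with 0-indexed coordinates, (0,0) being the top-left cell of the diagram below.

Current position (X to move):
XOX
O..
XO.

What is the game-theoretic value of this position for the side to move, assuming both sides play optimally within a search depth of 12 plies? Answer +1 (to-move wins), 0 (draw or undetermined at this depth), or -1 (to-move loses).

ply 1, X at XOX/O../XO. | (1,1)=+1→XOX/OX./XO.*; (1,2)=+1→XOX/O.X/XO.; (2,2)=+1→XOX/O../XOX
ply 2: XOX/OX./XO. is terminal -1 (O); from XOX/O../XO. depth 12

value(XOX/O../XO., X) = +1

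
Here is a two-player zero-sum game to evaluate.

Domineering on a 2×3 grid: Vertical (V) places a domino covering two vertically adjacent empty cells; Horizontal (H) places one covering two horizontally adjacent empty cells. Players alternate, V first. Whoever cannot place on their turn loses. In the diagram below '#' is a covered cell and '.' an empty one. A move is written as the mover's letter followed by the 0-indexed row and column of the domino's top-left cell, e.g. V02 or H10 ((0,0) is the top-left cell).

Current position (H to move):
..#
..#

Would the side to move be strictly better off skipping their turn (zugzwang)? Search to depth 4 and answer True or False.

zugzwang(..#/..#, H) = False

p1 H@[..#/..#]: H00[###/..#]+1* H10[..#/###]+1
p2 V@[###/..#] terminal -1; root [..#/..#] d4
suppose H passes — search the same position with V to move:
pass> p1 V@[..#/..#]: V00[#.#/#.#]+1* V01[.##/.##]+1
pass> p2 H@[#.#/#.#] terminal -1; root [..#/..#] d4
for H: play +1, pass -1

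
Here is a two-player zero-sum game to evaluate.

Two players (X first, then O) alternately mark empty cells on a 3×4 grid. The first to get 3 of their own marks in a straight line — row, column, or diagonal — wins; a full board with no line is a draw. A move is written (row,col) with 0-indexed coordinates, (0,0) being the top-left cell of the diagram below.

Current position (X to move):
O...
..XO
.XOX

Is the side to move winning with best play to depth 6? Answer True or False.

[O.../..XO/.XOX] X move#1: (0,1):+1/OX../..XO/.XOX*, (0,2):-1/O.X./..XO/.XOX, (0,3):+1/O..X/..XO/.XOX, (1,0):-1/O.../X.XO/.XOX, (1,1):+1/O.../.XXO/.XOX, (2,0):-1/O.../..XO/XXOX
[OX../..XO/.XOX] end (terminal -1, O#2); searched O.../..XO/.XOX to 6

X winning at [O.../..XO/.XOX]: True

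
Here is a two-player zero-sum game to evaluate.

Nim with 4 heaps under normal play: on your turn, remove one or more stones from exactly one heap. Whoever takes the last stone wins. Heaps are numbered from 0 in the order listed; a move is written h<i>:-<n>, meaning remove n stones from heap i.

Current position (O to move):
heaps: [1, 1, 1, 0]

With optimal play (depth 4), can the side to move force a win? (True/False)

O winning at [(1,1,1,0)]: True

[(1,1,1,0)] O move#1: h0:-1:+1/(0,1,1,0)*, h1:-1:+1/(1,0,1,0), h2:-1:+1/(1,1,0,0)
[(0,1,1,0)] X move#2: h1:-1:-1/(0,0,1,0)*, h2:-1:-1/(0,1,0,0)
[(0,0,1,0)] O move#3: h2:-1:+1/(0,0,0,0)*
[(0,0,0,0)] end (terminal -1, X#4); searched (1,1,1,0) to 4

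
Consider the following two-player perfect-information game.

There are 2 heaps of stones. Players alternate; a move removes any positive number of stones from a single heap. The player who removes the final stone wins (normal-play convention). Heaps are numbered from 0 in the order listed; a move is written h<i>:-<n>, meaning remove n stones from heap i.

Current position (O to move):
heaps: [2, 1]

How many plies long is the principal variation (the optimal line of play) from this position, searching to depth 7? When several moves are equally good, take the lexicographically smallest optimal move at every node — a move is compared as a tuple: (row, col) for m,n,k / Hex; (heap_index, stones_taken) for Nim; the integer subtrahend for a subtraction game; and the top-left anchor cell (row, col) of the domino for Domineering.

[(2,1)] O move#1: h0:-1:+1/(1,1)*, h0:-2:-1/(0,1), h1:-1:-1/(2,0)
[(1,1)] X move#2: h0:-1:-1/(0,1)*, h1:-1:-1/(1,0)
[(0,1)] O move#3: h1:-1:+1/(0,0)*
[(0,0)] end (terminal -1, X#4); searched (2,1) to 7

PV length from [(2,1)]: 3 plies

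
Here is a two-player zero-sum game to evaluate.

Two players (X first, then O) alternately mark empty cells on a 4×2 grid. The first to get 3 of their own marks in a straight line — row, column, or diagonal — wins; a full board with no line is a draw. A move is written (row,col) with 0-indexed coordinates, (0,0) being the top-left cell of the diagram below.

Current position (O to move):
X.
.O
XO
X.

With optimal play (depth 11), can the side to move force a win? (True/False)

O winning at [X./.O/XO/X.]: True

p1 O@[X./.O/XO/X.]: (0,1)[XO/.O/XO/X.]+1* (1,0)[X./OO/XO/X.]+1 (3,1)[X./.O/XO/XO]+1
p2 X@[XO/.O/XO/X.] terminal -1; root [X./.O/XO/X.] d11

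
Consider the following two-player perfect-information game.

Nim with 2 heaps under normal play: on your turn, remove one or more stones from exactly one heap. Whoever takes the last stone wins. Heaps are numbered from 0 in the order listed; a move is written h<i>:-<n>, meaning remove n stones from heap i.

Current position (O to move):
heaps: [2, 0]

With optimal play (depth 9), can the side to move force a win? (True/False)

O winning at [(2,0)]: True

ply 1, O at (2,0) | h0:-1=-1→(1,0); h0:-2=+1→(0,0)*
ply 2: (0,0) is terminal -1 (X); from (2,0) depth 9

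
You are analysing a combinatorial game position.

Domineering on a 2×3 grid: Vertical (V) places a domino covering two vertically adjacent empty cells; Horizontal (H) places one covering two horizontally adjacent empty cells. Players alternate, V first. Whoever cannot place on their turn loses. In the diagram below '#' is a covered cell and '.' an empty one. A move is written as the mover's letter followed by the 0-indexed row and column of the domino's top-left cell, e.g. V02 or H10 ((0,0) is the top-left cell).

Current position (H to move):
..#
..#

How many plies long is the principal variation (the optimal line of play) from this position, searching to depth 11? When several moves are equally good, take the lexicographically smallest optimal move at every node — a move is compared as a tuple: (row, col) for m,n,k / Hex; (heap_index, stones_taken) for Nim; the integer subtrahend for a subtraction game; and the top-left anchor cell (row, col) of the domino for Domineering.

p1 H@[..#/..#]: H00[###/..#]+1* H10[..#/###]+1
p2 V@[###/..#] terminal -1; root [..#/..#] d11

PV length from [..#/..#]: 1 ply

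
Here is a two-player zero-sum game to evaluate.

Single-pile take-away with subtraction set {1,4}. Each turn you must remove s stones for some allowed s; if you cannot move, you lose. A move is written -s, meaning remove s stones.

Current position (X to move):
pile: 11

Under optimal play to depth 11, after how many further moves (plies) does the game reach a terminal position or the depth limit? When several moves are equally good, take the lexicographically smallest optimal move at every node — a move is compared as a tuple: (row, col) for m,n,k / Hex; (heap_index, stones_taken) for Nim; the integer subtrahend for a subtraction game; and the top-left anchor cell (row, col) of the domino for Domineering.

PV length from [11]: 5 plies

[11] X move#1: -1:+1/10*, -4:+1/7
[10] O move#2: -1:-1/9*, -4:-1/6
[9] X move#3: -1:-1/8, -4:+1/5*
[5] O move#4: -1:-1/4*, -4:-1/1
[4] X move#5: -1:-1/3, -4:+1/0*
[0] end (terminal -1, O#6); searched 11 to 11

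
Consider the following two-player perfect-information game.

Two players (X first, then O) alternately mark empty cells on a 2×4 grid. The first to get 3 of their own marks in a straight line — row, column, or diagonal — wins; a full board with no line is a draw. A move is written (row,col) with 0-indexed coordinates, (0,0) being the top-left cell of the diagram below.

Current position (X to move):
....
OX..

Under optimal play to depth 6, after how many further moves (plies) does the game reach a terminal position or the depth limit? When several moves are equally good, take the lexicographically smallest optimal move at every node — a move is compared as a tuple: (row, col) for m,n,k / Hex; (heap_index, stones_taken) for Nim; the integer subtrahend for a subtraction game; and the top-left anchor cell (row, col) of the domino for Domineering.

PV length from [..../OX..]: 6 plies

[..../OX..] X move#1: (0,0):+0/X.../OX..*, (0,1):+0/.X../OX.., (0,2):+0/..X./OX.., (0,3):+0/...X/OX.., (1,2):+0/..../OXX., (1,3):+0/..../OX.X
[X.../OX..] O move#2: (0,1):+0/XO../OX..*, (0,2):+0/X.O./OX.., (0,3):+0/X..O/OX.., (1,2):+0/X.../OXO., (1,3):+0/X.../OX.O
[XO../OX..] X move#3: (0,2):+0/XOX./OX..*, (0,3):+0/XO.X/OX.., (1,2):+0/XO../OXX., (1,3):+0/XO../OX.X
[XOX./OX..] O move#4: (0,3):+0/XOXO/OX..*, (1,2):+0/XOX./OXO., (1,3):+0/XOX./OX.O
[XOXO/OX..] X move#5: (1,2):+0/XOXO/OXX.*, (1,3):+0/XOXO/OX.X
[XOXO/OXX.] O move#6: (1,3):+0/XOXO/OXXO*
[XOXO/OXXO] end (terminal +0, X#7); searched ..../OX.. to 6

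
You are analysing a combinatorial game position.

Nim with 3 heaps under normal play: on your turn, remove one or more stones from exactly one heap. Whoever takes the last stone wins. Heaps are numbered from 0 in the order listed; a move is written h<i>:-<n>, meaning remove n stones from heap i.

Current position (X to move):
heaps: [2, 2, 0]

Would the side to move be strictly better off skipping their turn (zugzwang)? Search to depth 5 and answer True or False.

[(2,2,0)] X move#1: h0:-1:-1/(1,2,0)*, h0:-2:-1/(0,2,0), h1:-1:-1/(2,1,0), h1:-2:-1/(2,0,0)
[(1,2,0)] O move#2: h0:-1:-1/(0,2,0), h1:-1:+1/(1,1,0)*, h1:-2:-1/(1,0,0)
[(1,1,0)] X move#3: h0:-1:-1/(0,1,0)*, h1:-1:-1/(1,0,0)
[(0,1,0)] O move#4: h1:-1:+1/(0,0,0)*
[(0,0,0)] end (terminal -1, X#5); searched (2,2,0) to 5
if X skipped the turn, O would face:
~ [(2,2,0)] O move#1: h0:-1:-1/(1,2,0)*, h0:-2:-1/(0,2,0), h1:-1:-1/(2,1,0), h1:-2:-1/(2,0,0)
~ [(1,2,0)] X move#2: h0:-1:-1/(0,2,0), h1:-1:+1/(1,1,0)*, h1:-2:-1/(1,0,0)
~ [(1,1,0)] O move#3: h0:-1:-1/(0,1,0)*, h1:-1:-1/(1,0,0)
~ [(0,1,0)] X move#4: h1:-1:+1/(0,0,0)*
~ [(0,0,0)] end (terminal -1, O#5); searched (2,2,0) to 5
compare (X): move=-1 vs pass=+1

zugzwang((2,2,0), X) = True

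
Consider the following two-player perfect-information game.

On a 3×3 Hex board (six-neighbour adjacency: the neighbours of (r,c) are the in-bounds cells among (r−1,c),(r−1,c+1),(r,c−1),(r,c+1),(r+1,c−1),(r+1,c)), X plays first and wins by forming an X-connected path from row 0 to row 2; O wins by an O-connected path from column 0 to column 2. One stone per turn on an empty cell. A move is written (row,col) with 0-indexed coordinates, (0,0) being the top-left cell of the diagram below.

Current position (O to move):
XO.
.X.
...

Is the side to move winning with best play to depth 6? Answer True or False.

[XO./.X./...] O move#1: (0,2):-1/XOO/.X./...*, (1,0):-1/XO./OX./..., (1,2):-1/XO./.XO/..., (2,0):-1/XO./.X./O.., (2,1):-1/XO./.X./.O., (2,2):-1/XO./.X./..O
[XOO/.X./...] X move#2: (1,0):+1/XOO/XX./...*, (1,2):-1/XOO/.XX/..., (2,0):-1/XOO/.X./X.., (2,1):-1/XOO/.X./.X., (2,2):-1/XOO/.X./..X
[XOO/XX./...] O move#3: (1,2):-1/XOO/XXO/...*, (2,0):-1/XOO/XX./O.., (2,1):-1/XOO/XX./.O., (2,2):-1/XOO/XX./..O
[XOO/XXO/...] X move#4: (2,0):+1/XOO/XXO/X..*, (2,1):+1/XOO/XXO/.X., (2,2):+1/XOO/XXO/..X
[XOO/XXO/X..] end (terminal -1, O#5); searched XO./.X./... to 6

O winning at [XO./.X./...]: False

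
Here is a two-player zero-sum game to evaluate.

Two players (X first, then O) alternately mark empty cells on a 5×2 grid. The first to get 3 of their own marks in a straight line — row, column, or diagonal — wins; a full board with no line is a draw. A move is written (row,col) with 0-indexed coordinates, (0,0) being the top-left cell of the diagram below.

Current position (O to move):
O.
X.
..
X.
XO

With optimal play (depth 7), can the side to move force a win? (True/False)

ply 1, O at O./X./../X./XO | (0,1)=-1→OO/X./../X./XO; (1,1)=-1→O./XO/../X./XO; (2,0)=+0→O./X./O./X./XO*; (2,1)=-1→O./X./.O/X./XO; (3,1)=-1→O./X./../XO/XO
ply 2, X at O./X./O./X./XO | (0,1)=+0→OX/X./O./X./XO*; (1,1)=+0→O./XX/O./X./XO; (2,1)=+0→O./X./OX/X./XO; (3,1)=+0→O./X./O./XX/XO
ply 3, O at OX/X./O./X./XO | (1,1)=+0→OX/XO/O./X./XO*; (2,1)=+0→OX/X./OO/X./XO; (3,1)=+0→OX/X./O./XO/XO
ply 4, X at OX/XO/O./X./XO | (2,1)=+0→OX/XO/OX/X./XO*; (3,1)=+0→OX/XO/O./XX/XO
ply 5, O at OX/XO/OX/X./XO | (3,1)=+0→OX/XO/OX/XO/XO*
ply 6: OX/XO/OX/XO/XO is terminal +0 (X); from O./X./../X./XO depth 7

O winning at [O./X./../X./XO]: False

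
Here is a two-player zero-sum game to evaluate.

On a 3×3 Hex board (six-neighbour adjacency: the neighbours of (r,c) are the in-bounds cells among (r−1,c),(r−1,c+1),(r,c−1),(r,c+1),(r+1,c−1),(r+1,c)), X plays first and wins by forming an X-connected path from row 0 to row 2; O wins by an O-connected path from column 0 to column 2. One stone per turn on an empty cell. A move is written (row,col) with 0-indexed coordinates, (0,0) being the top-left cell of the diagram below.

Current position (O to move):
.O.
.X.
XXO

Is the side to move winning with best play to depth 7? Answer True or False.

[.O./.X./XXO] O move#1: (0,0):-1/OO./.X./XXO, (0,2):+1/.OO/.X./XXO*, (1,0):-1/.O./OX./XXO, (1,2):-1/.O./.XO/XXO
[.OO/.X./XXO] X move#2: (0,0):-1/XOO/.X./XXO*, (1,0):-1/.OO/XX./XXO, (1,2):-1/.OO/.XX/XXO
[XOO/.X./XXO] O move#3: (1,0):+1/XOO/OX./XXO*, (1,2):-1/XOO/.XO/XXO
[XOO/OX./XXO] end (terminal -1, X#4); searched .O./.X./XXO to 7

O winning at [.O./.X./XXO]: True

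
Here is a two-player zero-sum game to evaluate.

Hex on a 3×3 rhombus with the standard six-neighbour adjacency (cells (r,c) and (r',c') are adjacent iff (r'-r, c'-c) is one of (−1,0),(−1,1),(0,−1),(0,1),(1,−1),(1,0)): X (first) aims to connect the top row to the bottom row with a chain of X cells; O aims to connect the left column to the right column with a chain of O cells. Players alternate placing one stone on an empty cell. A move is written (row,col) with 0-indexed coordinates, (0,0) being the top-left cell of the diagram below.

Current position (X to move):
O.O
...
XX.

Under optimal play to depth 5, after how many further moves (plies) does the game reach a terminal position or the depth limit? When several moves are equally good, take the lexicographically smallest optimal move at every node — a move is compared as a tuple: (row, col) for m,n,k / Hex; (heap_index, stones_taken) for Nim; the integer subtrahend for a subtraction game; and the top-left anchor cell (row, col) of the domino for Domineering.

[O.O/.../XX.] X move#1: (0,1):+1/OXO/.../XX.*, (1,0):-1/O.O/X../XX., (1,1):-1/O.O/.X./XX., (1,2):-1/O.O/..X/XX., (2,2):-1/O.O/.../XXX
[OXO/.../XX.] O move#2: (1,0):-1/OXO/O../XX.*, (1,1):-1/OXO/.O./XX., (1,2):-1/OXO/..O/XX., (2,2):-1/OXO/.../XXO
[OXO/O../XX.] X move#3: (1,1):+1/OXO/OX./XX.*, (1,2):-1/OXO/O.X/XX., (2,2):-1/OXO/O../XXX
[OXO/OX./XX.] end (terminal -1, O#4); searched O.O/.../XX. to 5

PV length from [O.O/.../XX.]: 3 plies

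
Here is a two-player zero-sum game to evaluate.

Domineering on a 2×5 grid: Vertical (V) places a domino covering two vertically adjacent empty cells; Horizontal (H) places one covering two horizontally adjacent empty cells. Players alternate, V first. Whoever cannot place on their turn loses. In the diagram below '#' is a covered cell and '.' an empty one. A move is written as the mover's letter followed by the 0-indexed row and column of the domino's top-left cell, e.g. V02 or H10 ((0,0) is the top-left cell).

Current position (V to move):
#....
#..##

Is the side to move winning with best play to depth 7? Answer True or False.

[#..../#..##] V move#1: V01:-1/##.../##.##, V02:+1/#.#../#.###*
[#.#../#.###] H move#2: H03:-1/#.###/#.###*
[#.###/#.###] V move#3: V01:+1/#####/#####*
[#####/#####] end (terminal -1, H#4); searched #..../#..## to 7

V winning at [#..../#..##]: True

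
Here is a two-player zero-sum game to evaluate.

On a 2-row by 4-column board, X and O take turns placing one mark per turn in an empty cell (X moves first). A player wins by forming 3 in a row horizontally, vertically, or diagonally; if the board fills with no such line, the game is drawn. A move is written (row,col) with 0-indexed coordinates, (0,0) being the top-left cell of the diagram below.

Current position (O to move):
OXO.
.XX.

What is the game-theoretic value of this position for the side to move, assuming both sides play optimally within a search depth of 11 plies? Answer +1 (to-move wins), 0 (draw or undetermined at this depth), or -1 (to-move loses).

value(OXO./.XX., O) = -1

[OXO./.XX.] O move#1: (0,3):-1/OXOO/.XX.*, (1,0):-1/OXO./OXX., (1,3):-1/OXO./.XXO
[OXOO/.XX.] X move#2: (1,0):+1/OXOO/XXX.*, (1,3):+1/OXOO/.XXX
[OXOO/XXX.] end (terminal -1, O#3); searched OXO./.XX. to 11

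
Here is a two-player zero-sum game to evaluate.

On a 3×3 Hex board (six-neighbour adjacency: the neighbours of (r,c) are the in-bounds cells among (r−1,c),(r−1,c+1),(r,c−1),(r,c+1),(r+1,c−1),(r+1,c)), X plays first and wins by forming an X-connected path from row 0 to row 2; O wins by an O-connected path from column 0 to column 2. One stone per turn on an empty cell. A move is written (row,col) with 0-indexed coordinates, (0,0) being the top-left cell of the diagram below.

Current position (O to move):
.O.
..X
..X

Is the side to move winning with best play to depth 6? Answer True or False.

O winning at [.O./..X/..X]: True

[.O./..X/..X] O move#1: (0,0):-1/OO./..X/..X, (0,2):+1/.OO/..X/..X*, (1,0):-1/.O./O.X/..X, (1,1):-1/.O./.OX/..X, (2,0):-1/.O./..X/O.X, (2,1):-1/.O./..X/.OX
[.OO/..X/..X] X move#2: (0,0):-1/XOO/..X/..X*, (1,0):-1/.OO/X.X/..X, (1,1):-1/.OO/.XX/..X, (2,0):-1/.OO/..X/X.X, (2,1):-1/.OO/..X/.XX
[XOO/..X/..X] O move#3: (1,0):+1/XOO/O.X/..X*, (1,1):+1/XOO/.OX/..X, (2,0):+1/XOO/..X/O.X, (2,1):-1/XOO/..X/.OX
[XOO/O.X/..X] end (terminal -1, X#4); searched .O./..X/..X to 6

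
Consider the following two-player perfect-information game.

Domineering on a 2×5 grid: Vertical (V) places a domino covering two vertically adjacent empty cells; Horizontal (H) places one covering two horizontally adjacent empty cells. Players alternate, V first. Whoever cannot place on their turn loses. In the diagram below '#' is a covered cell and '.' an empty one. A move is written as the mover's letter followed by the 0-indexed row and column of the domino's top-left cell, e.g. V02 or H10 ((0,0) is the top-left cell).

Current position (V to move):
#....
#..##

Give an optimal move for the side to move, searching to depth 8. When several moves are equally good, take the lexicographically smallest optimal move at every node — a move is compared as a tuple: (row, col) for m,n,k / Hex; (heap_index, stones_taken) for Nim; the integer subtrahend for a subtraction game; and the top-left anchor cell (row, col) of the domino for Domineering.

[#..../#..##] V move#1: V01:-1/##.../##.##, V02:+1/#.#../#.###*
[#.#../#.###] H move#2: H03:-1/#.###/#.###*
[#.###/#.###] V move#3: V01:+1/#####/#####*
[#####/#####] end (terminal -1, H#4); searched #..../#..## to 8

V's best at [#..../#..##]: V02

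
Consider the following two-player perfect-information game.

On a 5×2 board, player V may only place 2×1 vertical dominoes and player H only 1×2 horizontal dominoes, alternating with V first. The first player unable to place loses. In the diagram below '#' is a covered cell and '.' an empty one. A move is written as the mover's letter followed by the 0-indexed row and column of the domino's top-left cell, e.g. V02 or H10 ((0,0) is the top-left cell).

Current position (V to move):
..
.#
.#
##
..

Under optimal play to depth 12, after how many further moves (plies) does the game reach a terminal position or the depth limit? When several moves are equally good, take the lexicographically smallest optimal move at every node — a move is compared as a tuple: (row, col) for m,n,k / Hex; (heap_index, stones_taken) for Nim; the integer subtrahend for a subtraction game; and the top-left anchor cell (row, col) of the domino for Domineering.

PV length from [../.#/.#/##/..]: 2 plies

[../.#/.#/##/..] V move#1: V00:-1/#./##/.#/##/..*, V10:-1/../##/##/##/..
[#./##/.#/##/..] H move#2: H40:+1/#./##/.#/##/##*
[#./##/.#/##/##] end (terminal -1, V#3); searched ../.#/.#/##/.. to 12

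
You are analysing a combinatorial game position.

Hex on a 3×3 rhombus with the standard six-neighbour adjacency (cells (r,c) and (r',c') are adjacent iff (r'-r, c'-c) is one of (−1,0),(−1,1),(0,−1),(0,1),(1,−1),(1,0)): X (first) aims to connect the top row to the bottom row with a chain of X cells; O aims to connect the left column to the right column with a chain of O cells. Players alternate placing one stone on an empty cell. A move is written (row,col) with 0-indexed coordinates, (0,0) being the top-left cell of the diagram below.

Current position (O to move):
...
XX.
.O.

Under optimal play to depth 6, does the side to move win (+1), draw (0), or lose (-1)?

[.../XX./.O.] O move#1: (0,0):-1/O../XX./.O., (0,1):-1/.O./XX./.O., (0,2):-1/..O/XX./.O., (1,2):-1/.../XXO/.O., (2,0):+1/.../XX./OO.*, (2,2):-1/.../XX./.OO
[.../XX./OO.] X move#2: (0,0):-1/X../XX./OO.*, (0,1):-1/.X./XX./OO., (0,2):-1/..X/XX./OO., (1,2):-1/.../XXX/OO., (2,2):-1/.../XX./OOX
[X../XX./OO.] O move#3: (0,1):+1/XO./XX./OO.*, (0,2):+1/X.O/XX./OO., (1,2):+1/X../XXO/OO., (2,2):+1/X../XX./OOO
[XO./XX./OO.] X move#4: (0,2):-1/XOX/XX./OO.*, (1,2):-1/XO./XXX/OO., (2,2):-1/XO./XX./OOX
[XOX/XX./OO.] O move#5: (1,2):+1/XOX/XXO/OO.*, (2,2):+1/XOX/XX./OOO
[XOX/XXO/OO.] end (terminal -1, X#6); searched .../XX./.O. to 6

value(.../XX./.O., O) = +1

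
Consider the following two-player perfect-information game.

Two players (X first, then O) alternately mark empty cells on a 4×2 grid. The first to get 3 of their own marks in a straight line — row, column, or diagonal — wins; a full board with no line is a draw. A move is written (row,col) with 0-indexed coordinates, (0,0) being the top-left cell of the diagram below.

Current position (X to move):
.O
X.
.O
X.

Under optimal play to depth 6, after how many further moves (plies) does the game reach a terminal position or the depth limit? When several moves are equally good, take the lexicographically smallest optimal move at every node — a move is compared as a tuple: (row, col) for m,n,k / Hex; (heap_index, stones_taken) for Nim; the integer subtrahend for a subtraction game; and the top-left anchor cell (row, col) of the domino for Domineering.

[.O/X./.O/X.] X move#1: (0,0):-1/XO/X./.O/X., (1,1):+0/.O/XX/.O/X., (2,0):+1/.O/X./XO/X.*, (3,1):-1/.O/X./.O/XX
[.O/X./XO/X.] end (terminal -1, O#2); searched .O/X./.O/X. to 6

PV length from [.O/X./.O/X.]: 1 ply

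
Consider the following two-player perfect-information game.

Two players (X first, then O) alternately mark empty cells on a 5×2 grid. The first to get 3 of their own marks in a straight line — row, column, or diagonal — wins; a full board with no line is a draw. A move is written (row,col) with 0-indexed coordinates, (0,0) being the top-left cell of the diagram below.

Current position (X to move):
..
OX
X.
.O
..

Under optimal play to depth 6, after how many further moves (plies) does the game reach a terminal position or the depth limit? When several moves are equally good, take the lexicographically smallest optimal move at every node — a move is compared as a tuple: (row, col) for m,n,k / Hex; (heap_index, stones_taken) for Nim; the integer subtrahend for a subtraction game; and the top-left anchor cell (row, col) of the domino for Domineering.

ply 1, X at ../OX/X./.O/.. | (0,0)=+0→X./OX/X./.O/..*; (0,1)=+0→.X/OX/X./.O/..; (2,1)=+0→../OX/XX/.O/..; (3,0)=+0→../OX/X./XO/..; (4,0)=+0→../OX/X./.O/X.; (4,1)=+0→../OX/X./.O/.X
ply 2, O at X./OX/X./.O/.. | (0,1)=+0→XO/OX/X./.O/..*; (2,1)=+0→X./OX/XO/.O/..; (3,0)=+0→X./OX/X./OO/..; (4,0)=+0→X./OX/X./.O/O.; (4,1)=+0→X./OX/X./.O/.O
ply 3, X at XO/OX/X./.O/.. | (2,1)=+0→XO/OX/XX/.O/..*; (3,0)=+0→XO/OX/X./XO/..; (4,0)=+0→XO/OX/X./.O/X.; (4,1)=+0→XO/OX/X./.O/.X
ply 4, O at XO/OX/XX/.O/.. | (3,0)=+0→XO/OX/XX/OO/..*; (4,0)=+0→XO/OX/XX/.O/O.; (4,1)=+0→XO/OX/XX/.O/.O
ply 5, X at XO/OX/XX/OO/.. | (4,0)=+0→XO/OX/XX/OO/X.*; (4,1)=+0→XO/OX/XX/OO/.X
ply 6, O at XO/OX/XX/OO/X. | (4,1)=+0→XO/OX/XX/OO/XO*
ply 7: XO/OX/XX/OO/XO is terminal +0 (X); from ../OX/X./.O/.. depth 6

PV length from [../OX/X./.O/..]: 6 plies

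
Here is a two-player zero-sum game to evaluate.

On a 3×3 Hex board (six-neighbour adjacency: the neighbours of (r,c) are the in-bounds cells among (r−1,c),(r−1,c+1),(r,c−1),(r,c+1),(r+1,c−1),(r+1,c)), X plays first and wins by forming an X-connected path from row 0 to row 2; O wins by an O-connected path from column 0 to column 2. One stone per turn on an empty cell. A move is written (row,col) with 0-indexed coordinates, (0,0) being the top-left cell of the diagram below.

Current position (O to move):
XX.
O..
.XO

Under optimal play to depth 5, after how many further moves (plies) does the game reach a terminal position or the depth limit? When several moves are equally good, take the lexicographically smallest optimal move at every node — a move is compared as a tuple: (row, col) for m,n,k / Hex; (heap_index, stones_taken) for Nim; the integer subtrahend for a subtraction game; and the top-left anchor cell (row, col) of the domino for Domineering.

p1 O@[XX./O../.XO]: (0,2)[XXO/O../.XO]-1 (1,1)[XX./OO./.XO]+1* (1,2)[XX./O.O/.XO]-1 (2,0)[XX./O../OXO]-1
p2 X@[XX./OO./.XO]: (0,2)[XXX/OO./.XO]-1* (1,2)[XX./OOX/.XO]-1 (2,0)[XX./OO./XXO]-1
p3 O@[XXX/OO./.XO]: (1,2)[XXX/OOO/.XO]+1* (2,0)[XXX/OO./OXO]-1
p4 X@[XXX/OOO/.XO] terminal -1; root [XX./O../.XO] d5

PV length from [XX./O../.XO]: 3 plies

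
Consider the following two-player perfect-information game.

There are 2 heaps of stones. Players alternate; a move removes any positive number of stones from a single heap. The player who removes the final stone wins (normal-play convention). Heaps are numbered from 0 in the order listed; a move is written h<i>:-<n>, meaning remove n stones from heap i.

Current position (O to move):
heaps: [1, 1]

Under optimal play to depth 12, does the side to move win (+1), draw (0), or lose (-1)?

value((1,1), O) = -1

p1 O@[(1,1)]: h0:-1[(0,1)]-1* h1:-1[(1,0)]-1
p2 X@[(0,1)]: h1:-1[(0,0)]+1*
p3 O@[(0,0)] terminal -1; root [(1,1)] d12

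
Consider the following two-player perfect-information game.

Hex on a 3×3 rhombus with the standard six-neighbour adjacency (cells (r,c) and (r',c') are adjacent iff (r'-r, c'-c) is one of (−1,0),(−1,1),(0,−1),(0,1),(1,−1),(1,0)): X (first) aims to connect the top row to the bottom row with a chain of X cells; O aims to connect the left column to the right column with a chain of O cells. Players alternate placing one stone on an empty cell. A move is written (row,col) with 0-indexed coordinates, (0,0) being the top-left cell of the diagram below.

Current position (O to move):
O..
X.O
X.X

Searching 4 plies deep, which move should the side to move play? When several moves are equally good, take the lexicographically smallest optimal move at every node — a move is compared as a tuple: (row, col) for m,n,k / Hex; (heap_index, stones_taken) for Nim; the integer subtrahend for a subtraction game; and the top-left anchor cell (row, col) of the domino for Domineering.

O's best at [O../X.O/X.X]: (0,1)

p1 O@[O../X.O/X.X]: (0,1)[OO./X.O/X.X]+1* (0,2)[O.O/X.O/X.X]-1 (1,1)[O../XOO/X.X]-1 (2,1)[O../X.O/XOX]-1
p2 X@[OO./X.O/X.X]: (0,2)[OOX/X.O/X.X]-1* (1,1)[OO./XXO/X.X]-1 (2,1)[OO./X.O/XXX]-1
p3 O@[OOX/X.O/X.X]: (1,1)[OOX/XOO/X.X]+1* (2,1)[OOX/X.O/XOX]-1
p4 X@[OOX/XOO/X.X] terminal -1; root [O../X.O/X.X] d4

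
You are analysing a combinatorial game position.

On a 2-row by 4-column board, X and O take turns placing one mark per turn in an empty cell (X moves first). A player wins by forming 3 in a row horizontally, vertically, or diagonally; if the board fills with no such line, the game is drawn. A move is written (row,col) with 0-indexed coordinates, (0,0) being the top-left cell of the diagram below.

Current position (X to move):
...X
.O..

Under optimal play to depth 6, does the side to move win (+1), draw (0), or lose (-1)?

[...X/.O..] X move#1: (0,0):-1/X..X/.O.., (0,1):+0/.X.X/.O..*, (0,2):+0/..XX/.O.., (1,0):+0/...X/XO.., (1,2):+0/...X/.OX., (1,3):+0/...X/.O.X
[.X.X/.O..] O move#2: (0,0):-1/OX.X/.O.., (0,2):+0/.XOX/.O..*, (1,0):-1/.X.X/OO.., (1,2):-1/.X.X/.OO., (1,3):-1/.X.X/.O.O
[.XOX/.O..] X move#3: (0,0):-1/XXOX/.O.., (1,0):+0/.XOX/XO..*, (1,2):+0/.XOX/.OX., (1,3):+0/.XOX/.O.X
[.XOX/XO..] O move#4: (0,0):+0/OXOX/XO..*, (1,2):+0/.XOX/XOO., (1,3):+0/.XOX/XO.O
[OXOX/XO..] X move#5: (1,2):+0/OXOX/XOX.*, (1,3):+0/OXOX/XO.X
[OXOX/XOX.] O move#6: (1,3):+0/OXOX/XOXO*
[OXOX/XOXO] end (terminal +0, X#7); searched ...X/.O.. to 6

value(...X/.O.., X) = 0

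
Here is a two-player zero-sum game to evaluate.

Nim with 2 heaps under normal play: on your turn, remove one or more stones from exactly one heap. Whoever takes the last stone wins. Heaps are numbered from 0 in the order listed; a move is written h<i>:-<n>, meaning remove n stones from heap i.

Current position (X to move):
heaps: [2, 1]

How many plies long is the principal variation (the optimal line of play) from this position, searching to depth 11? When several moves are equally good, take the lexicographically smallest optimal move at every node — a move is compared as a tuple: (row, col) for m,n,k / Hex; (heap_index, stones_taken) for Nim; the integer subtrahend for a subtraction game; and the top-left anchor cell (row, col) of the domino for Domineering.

p1 X@[(2,1)]: h0:-1[(1,1)]+1* h0:-2[(0,1)]-1 h1:-1[(2,0)]-1
p2 O@[(1,1)]: h0:-1[(0,1)]-1* h1:-1[(1,0)]-1
p3 X@[(0,1)]: h1:-1[(0,0)]+1*
p4 O@[(0,0)] terminal -1; root [(2,1)] d11

PV length from [(2,1)]: 3 plies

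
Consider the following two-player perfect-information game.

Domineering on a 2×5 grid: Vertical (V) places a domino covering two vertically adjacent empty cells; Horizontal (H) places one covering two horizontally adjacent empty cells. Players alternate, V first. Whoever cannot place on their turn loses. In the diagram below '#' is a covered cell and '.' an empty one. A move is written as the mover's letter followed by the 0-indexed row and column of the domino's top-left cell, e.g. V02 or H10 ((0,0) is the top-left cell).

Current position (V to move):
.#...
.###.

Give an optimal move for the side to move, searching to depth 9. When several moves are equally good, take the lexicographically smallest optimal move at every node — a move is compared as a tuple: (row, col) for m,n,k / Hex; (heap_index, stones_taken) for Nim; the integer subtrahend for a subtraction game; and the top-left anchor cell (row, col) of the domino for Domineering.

ply 1, V at .#.../.###. | V00=-1→##.../####.; V04=+1→.#..#/.####*
ply 2, H at .#..#/.#### | H02=-1→.####/.####*
ply 3, V at .####/.#### | V00=+1→#####/#####*
ply 4: #####/##### is terminal -1 (H); from .#.../.###. depth 9

V's best at [.#.../.###.]: V04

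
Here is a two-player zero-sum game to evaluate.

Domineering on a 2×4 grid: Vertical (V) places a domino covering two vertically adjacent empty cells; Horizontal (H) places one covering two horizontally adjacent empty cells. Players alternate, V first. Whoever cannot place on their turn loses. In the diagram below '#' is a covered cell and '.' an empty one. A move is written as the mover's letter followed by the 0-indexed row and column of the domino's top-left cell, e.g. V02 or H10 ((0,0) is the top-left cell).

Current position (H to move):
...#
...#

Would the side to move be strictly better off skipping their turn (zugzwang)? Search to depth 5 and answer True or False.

p1 H@[...#/...#]: H00[##.#/...#]+1* H01[.###/...#]+1 H10[...#/##.#]+1 H11[...#/.###]+1
p2 V@[##.#/...#]: V02[####/..##]-1*
p3 H@[####/..##]: H10[####/####]+1*
p4 V@[####/####] terminal -1; root [...#/...#] d5
suppose H passes — search the same position with V to move:
pass> p1 V@[...#/...#]: V00[#..#/#..#]-1 V01[.#.#/.#.#]+1* V02[..##/..##]-1
pass> p2 H@[.#.#/.#.#] terminal -1; root [...#/...#] d5
for H: play +1, pass -1

zugzwang(...#/...#, H) = False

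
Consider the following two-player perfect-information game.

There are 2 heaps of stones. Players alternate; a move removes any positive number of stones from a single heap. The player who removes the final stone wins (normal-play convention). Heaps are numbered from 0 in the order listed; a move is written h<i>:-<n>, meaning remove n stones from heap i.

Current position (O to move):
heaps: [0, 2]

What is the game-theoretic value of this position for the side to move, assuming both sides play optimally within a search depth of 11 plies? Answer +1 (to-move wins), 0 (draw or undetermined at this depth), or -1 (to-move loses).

ply 1, O at (0,2) | h1:-1=-1→(0,1); h1:-2=+1→(0,0)*
ply 2: (0,0) is terminal -1 (X); from (0,2) depth 11

value((0,2), O) = +1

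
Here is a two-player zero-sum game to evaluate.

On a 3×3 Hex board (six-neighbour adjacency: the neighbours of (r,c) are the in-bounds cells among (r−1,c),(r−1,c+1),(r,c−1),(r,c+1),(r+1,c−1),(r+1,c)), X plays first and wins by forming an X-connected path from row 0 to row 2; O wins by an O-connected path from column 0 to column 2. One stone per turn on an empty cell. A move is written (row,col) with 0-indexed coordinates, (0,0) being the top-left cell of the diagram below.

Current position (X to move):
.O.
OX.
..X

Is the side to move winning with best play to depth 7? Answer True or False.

ply 1, X at .O./OX./..X | (0,0)=-1→XO./OX./..X; (0,2)=+1→.OX/OX./..X*; (1,2)=-1→.O./OXX/..X; (2,0)=-1→.O./OX./X.X; (2,1)=-1→.O./OX./.XX
ply 2, O at .OX/OX./..X | (0,0)=-1→OOX/OX./..X*; (1,2)=-1→.OX/OXO/..X; (2,0)=-1→.OX/OX./O.X; (2,1)=-1→.OX/OX./.OX
ply 3, X at OOX/OX./..X | (1,2)=+1→OOX/OXX/..X*; (2,0)=+1→OOX/OX./X.X; (2,1)=+1→OOX/OX./.XX
ply 4: OOX/OXX/..X is terminal -1 (O); from .O./OX./..X depth 7

X winning at [.O./OX./..X]: True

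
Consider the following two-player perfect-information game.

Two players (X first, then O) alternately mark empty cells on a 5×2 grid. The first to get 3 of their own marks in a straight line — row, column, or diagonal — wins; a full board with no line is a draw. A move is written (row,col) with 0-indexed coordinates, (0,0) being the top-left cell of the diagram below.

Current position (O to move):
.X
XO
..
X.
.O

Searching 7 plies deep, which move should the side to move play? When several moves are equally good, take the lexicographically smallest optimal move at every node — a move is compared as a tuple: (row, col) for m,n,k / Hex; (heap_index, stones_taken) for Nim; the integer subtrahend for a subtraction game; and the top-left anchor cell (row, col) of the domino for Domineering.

ply 1, O at .X/XO/../X./.O | (0,0)=-1→OX/XO/../X./.O; (2,0)=+0→.X/XO/O./X./.O*; (2,1)=-1→.X/XO/.O/X./.O; (3,1)=-1→.X/XO/../XO/.O; (4,0)=-1→.X/XO/../X./OO
ply 2, X at .X/XO/O./X./.O | (0,0)=+0→XX/XO/O./X./.O*; (2,1)=+0→.X/XO/OX/X./.O; (3,1)=+0→.X/XO/O./XX/.O; (4,0)=+0→.X/XO/O./X./XO
ply 3, O at XX/XO/O./X./.O | (2,1)=+0→XX/XO/OO/X./.O*; (3,1)=+0→XX/XO/O./XO/.O; (4,0)=+0→XX/XO/O./X./OO
ply 4, X at XX/XO/OO/X./.O | (3,1)=+0→XX/XO/OO/XX/.O*; (4,0)=-1→XX/XO/OO/X./XO
ply 5, O at XX/XO/OO/XX/.O | (4,0)=+0→XX/XO/OO/XX/OO*
ply 6: XX/XO/OO/XX/OO is terminal +0 (X); from .X/XO/../X./.O depth 7

O's best at [.X/XO/../X./.O]: (2,0)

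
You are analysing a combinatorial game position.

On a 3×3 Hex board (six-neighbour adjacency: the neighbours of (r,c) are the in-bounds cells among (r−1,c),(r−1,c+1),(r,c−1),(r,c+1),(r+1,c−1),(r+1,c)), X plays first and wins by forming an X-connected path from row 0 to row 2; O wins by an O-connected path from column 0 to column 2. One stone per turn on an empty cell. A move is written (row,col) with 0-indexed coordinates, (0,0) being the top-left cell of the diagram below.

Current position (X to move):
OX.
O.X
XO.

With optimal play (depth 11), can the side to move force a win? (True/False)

p1 X@[OX./O.X/XO.]: (0,2)[OXX/O.X/XO.]+1* (1,1)[OX./OXX/XO.]+1 (2,2)[OX./O.X/XOX]+1
p2 O@[OXX/O.X/XO.]: (1,1)[OXX/OOX/XO.]-1* (2,2)[OXX/O.X/XOO]-1
p3 X@[OXX/OOX/XO.]: (2,2)[OXX/OOX/XOX]+1*
p4 O@[OXX/OOX/XOX] terminal -1; root [OX./O.X/XO.] d11

X winning at [OX./O.X/XO.]: True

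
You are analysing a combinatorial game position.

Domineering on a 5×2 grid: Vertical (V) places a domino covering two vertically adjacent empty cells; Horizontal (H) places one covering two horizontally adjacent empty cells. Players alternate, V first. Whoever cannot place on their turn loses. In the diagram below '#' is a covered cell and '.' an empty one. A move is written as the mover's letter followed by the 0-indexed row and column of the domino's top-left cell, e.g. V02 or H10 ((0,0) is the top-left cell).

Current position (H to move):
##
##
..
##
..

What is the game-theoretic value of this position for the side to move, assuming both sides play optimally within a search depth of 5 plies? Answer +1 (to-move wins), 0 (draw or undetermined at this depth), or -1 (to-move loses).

value(##/##/../##/.., H) = +1

[##/##/../##/..] H move#1: H20:+1/##/##/##/##/..*, H40:+1/##/##/../##/##
[##/##/##/##/..] end (terminal -1, V#2); searched ##/##/../##/.. to 5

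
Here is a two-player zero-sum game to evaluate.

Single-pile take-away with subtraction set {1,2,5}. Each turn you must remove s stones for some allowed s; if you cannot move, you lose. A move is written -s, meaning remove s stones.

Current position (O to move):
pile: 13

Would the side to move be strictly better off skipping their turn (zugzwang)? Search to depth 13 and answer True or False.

zugzwang(13, O) = False

p1 O@[13]: -1[12]+1* -2[11]-1 -5[8]-1
p2 X@[12]: -1[11]-1* -2[10]-1 -5[7]-1
p3 O@[11]: -1[10]-1 -2[9]+1* -5[6]+1
p4 X@[9]: -1[8]-1* -2[7]-1 -5[4]-1
p5 O@[8]: -1[7]-1 -2[6]+1* -5[3]+1
p6 X@[6]: -1[5]-1* -2[4]-1 -5[1]-1
p7 O@[5]: -1[4]-1 -2[3]+1* -5[0]+1
p8 X@[3]: -1[2]-1* -2[1]-1
p9 O@[2]: -1[1]-1 -2[0]+1*
p10 X@[0] terminal -1; root [13] d13
if O skipped the turn, X would face:
~ p1 X@[13]: -1[12]+1* -2[11]-1 -5[8]-1
~ p2 O@[12]: -1[11]-1* -2[10]-1 -5[7]-1
~ p3 X@[11]: -1[10]-1 -2[9]+1* -5[6]+1
~ p4 O@[9]: -1[8]-1* -2[7]-1 -5[4]-1
~ p5 X@[8]: -1[7]-1 -2[6]+1* -5[3]+1
~ p6 O@[6]: -1[5]-1* -2[4]-1 -5[1]-1
~ p7 X@[5]: -1[4]-1 -2[3]+1* -5[0]+1
~ p8 O@[3]: -1[2]-1* -2[1]-1
~ p9 X@[2]: -1[1]-1 -2[0]+1*
~ p10 O@[0] terminal -1; root [13] d13
compare (O): move=+1 vs pass=-1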